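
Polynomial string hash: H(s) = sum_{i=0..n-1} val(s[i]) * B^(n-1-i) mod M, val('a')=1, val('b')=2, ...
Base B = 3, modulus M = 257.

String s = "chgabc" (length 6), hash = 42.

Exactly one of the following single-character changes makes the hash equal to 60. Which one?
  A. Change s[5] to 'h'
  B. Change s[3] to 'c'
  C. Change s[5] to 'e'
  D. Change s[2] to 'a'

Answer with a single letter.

Answer: B

Derivation:
Option A: s[5]='c'->'h', delta=(8-3)*3^0 mod 257 = 5, hash=42+5 mod 257 = 47
Option B: s[3]='a'->'c', delta=(3-1)*3^2 mod 257 = 18, hash=42+18 mod 257 = 60 <-- target
Option C: s[5]='c'->'e', delta=(5-3)*3^0 mod 257 = 2, hash=42+2 mod 257 = 44
Option D: s[2]='g'->'a', delta=(1-7)*3^3 mod 257 = 95, hash=42+95 mod 257 = 137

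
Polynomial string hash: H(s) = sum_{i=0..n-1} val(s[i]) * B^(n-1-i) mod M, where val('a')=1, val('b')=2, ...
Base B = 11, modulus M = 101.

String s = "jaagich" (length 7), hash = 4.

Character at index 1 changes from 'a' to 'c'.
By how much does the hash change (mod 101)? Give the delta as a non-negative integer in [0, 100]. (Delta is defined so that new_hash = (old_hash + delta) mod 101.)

Delta formula: (val(new) - val(old)) * B^(n-1-k) mod M
  val('c') - val('a') = 3 - 1 = 2
  B^(n-1-k) = 11^5 mod 101 = 57
  Delta = 2 * 57 mod 101 = 13

Answer: 13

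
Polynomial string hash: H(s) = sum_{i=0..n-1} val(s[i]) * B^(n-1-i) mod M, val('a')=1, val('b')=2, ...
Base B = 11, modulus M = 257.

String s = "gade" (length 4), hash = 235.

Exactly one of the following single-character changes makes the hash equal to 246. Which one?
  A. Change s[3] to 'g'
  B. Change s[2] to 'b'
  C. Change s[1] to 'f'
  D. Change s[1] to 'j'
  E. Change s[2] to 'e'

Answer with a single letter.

Answer: E

Derivation:
Option A: s[3]='e'->'g', delta=(7-5)*11^0 mod 257 = 2, hash=235+2 mod 257 = 237
Option B: s[2]='d'->'b', delta=(2-4)*11^1 mod 257 = 235, hash=235+235 mod 257 = 213
Option C: s[1]='a'->'f', delta=(6-1)*11^2 mod 257 = 91, hash=235+91 mod 257 = 69
Option D: s[1]='a'->'j', delta=(10-1)*11^2 mod 257 = 61, hash=235+61 mod 257 = 39
Option E: s[2]='d'->'e', delta=(5-4)*11^1 mod 257 = 11, hash=235+11 mod 257 = 246 <-- target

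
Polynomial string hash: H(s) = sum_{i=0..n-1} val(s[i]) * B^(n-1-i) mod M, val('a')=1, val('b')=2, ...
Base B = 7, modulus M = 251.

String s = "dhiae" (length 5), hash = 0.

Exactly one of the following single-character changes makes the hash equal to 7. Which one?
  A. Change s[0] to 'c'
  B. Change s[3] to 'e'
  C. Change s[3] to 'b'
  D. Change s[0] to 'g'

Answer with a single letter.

Option A: s[0]='d'->'c', delta=(3-4)*7^4 mod 251 = 109, hash=0+109 mod 251 = 109
Option B: s[3]='a'->'e', delta=(5-1)*7^1 mod 251 = 28, hash=0+28 mod 251 = 28
Option C: s[3]='a'->'b', delta=(2-1)*7^1 mod 251 = 7, hash=0+7 mod 251 = 7 <-- target
Option D: s[0]='d'->'g', delta=(7-4)*7^4 mod 251 = 175, hash=0+175 mod 251 = 175

Answer: C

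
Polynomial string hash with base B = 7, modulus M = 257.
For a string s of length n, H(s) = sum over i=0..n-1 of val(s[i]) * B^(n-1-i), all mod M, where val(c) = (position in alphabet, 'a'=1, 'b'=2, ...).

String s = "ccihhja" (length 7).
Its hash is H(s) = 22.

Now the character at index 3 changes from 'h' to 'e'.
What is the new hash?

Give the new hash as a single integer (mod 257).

val('h') = 8, val('e') = 5
Position k = 3, exponent = n-1-k = 3
B^3 mod M = 7^3 mod 257 = 86
Delta = (5 - 8) * 86 mod 257 = 256
New hash = (22 + 256) mod 257 = 21

Answer: 21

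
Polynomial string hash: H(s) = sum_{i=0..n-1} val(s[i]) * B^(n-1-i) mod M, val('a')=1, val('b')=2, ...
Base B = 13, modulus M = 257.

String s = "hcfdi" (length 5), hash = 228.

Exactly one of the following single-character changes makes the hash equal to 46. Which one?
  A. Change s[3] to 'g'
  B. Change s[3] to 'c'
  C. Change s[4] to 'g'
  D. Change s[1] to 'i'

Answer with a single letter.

Answer: D

Derivation:
Option A: s[3]='d'->'g', delta=(7-4)*13^1 mod 257 = 39, hash=228+39 mod 257 = 10
Option B: s[3]='d'->'c', delta=(3-4)*13^1 mod 257 = 244, hash=228+244 mod 257 = 215
Option C: s[4]='i'->'g', delta=(7-9)*13^0 mod 257 = 255, hash=228+255 mod 257 = 226
Option D: s[1]='c'->'i', delta=(9-3)*13^3 mod 257 = 75, hash=228+75 mod 257 = 46 <-- target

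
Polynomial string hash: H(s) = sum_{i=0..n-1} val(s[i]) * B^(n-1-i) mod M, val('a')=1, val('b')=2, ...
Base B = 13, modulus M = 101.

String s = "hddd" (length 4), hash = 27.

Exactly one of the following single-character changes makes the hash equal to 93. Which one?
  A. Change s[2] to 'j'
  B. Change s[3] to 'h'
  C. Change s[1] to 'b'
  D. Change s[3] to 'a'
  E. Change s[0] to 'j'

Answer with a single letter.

Option A: s[2]='d'->'j', delta=(10-4)*13^1 mod 101 = 78, hash=27+78 mod 101 = 4
Option B: s[3]='d'->'h', delta=(8-4)*13^0 mod 101 = 4, hash=27+4 mod 101 = 31
Option C: s[1]='d'->'b', delta=(2-4)*13^2 mod 101 = 66, hash=27+66 mod 101 = 93 <-- target
Option D: s[3]='d'->'a', delta=(1-4)*13^0 mod 101 = 98, hash=27+98 mod 101 = 24
Option E: s[0]='h'->'j', delta=(10-8)*13^3 mod 101 = 51, hash=27+51 mod 101 = 78

Answer: C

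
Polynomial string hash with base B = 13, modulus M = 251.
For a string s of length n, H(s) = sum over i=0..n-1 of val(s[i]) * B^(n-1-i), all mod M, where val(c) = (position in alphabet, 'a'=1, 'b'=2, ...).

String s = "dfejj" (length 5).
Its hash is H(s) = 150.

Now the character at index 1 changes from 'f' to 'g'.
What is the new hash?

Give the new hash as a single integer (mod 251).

val('f') = 6, val('g') = 7
Position k = 1, exponent = n-1-k = 3
B^3 mod M = 13^3 mod 251 = 189
Delta = (7 - 6) * 189 mod 251 = 189
New hash = (150 + 189) mod 251 = 88

Answer: 88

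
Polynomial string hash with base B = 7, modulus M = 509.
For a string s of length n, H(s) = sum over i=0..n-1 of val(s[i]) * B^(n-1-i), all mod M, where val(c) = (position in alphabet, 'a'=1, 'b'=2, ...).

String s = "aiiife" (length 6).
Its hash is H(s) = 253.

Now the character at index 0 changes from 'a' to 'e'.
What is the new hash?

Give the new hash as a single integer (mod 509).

val('a') = 1, val('e') = 5
Position k = 0, exponent = n-1-k = 5
B^5 mod M = 7^5 mod 509 = 10
Delta = (5 - 1) * 10 mod 509 = 40
New hash = (253 + 40) mod 509 = 293

Answer: 293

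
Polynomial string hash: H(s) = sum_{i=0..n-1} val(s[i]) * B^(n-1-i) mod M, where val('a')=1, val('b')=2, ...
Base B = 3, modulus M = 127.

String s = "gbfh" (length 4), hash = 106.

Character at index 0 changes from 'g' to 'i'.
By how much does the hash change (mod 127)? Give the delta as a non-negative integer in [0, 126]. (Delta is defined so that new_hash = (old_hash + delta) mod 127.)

Delta formula: (val(new) - val(old)) * B^(n-1-k) mod M
  val('i') - val('g') = 9 - 7 = 2
  B^(n-1-k) = 3^3 mod 127 = 27
  Delta = 2 * 27 mod 127 = 54

Answer: 54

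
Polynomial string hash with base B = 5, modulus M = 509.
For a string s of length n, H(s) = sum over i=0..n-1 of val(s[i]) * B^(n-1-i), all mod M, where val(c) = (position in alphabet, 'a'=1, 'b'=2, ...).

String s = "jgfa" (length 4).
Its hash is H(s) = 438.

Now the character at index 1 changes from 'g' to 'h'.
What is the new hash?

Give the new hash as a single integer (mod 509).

val('g') = 7, val('h') = 8
Position k = 1, exponent = n-1-k = 2
B^2 mod M = 5^2 mod 509 = 25
Delta = (8 - 7) * 25 mod 509 = 25
New hash = (438 + 25) mod 509 = 463

Answer: 463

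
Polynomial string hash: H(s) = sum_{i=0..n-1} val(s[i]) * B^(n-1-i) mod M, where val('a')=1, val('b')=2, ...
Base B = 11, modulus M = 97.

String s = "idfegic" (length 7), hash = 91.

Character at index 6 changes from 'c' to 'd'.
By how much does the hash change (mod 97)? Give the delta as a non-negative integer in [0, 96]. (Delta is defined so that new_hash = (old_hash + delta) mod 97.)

Delta formula: (val(new) - val(old)) * B^(n-1-k) mod M
  val('d') - val('c') = 4 - 3 = 1
  B^(n-1-k) = 11^0 mod 97 = 1
  Delta = 1 * 1 mod 97 = 1

Answer: 1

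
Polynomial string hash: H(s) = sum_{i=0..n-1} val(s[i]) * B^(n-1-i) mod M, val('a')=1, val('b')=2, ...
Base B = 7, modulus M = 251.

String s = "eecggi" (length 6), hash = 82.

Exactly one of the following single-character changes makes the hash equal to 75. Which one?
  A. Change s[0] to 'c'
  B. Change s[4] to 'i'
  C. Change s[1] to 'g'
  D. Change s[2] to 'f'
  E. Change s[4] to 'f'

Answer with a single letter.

Answer: E

Derivation:
Option A: s[0]='e'->'c', delta=(3-5)*7^5 mod 251 = 20, hash=82+20 mod 251 = 102
Option B: s[4]='g'->'i', delta=(9-7)*7^1 mod 251 = 14, hash=82+14 mod 251 = 96
Option C: s[1]='e'->'g', delta=(7-5)*7^4 mod 251 = 33, hash=82+33 mod 251 = 115
Option D: s[2]='c'->'f', delta=(6-3)*7^3 mod 251 = 25, hash=82+25 mod 251 = 107
Option E: s[4]='g'->'f', delta=(6-7)*7^1 mod 251 = 244, hash=82+244 mod 251 = 75 <-- target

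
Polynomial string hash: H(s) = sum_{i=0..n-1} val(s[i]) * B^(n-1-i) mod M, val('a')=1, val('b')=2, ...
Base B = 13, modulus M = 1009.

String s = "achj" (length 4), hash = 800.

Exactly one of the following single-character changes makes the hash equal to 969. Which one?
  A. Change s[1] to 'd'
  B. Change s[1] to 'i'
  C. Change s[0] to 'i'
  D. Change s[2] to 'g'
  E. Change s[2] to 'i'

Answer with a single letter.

Answer: A

Derivation:
Option A: s[1]='c'->'d', delta=(4-3)*13^2 mod 1009 = 169, hash=800+169 mod 1009 = 969 <-- target
Option B: s[1]='c'->'i', delta=(9-3)*13^2 mod 1009 = 5, hash=800+5 mod 1009 = 805
Option C: s[0]='a'->'i', delta=(9-1)*13^3 mod 1009 = 423, hash=800+423 mod 1009 = 214
Option D: s[2]='h'->'g', delta=(7-8)*13^1 mod 1009 = 996, hash=800+996 mod 1009 = 787
Option E: s[2]='h'->'i', delta=(9-8)*13^1 mod 1009 = 13, hash=800+13 mod 1009 = 813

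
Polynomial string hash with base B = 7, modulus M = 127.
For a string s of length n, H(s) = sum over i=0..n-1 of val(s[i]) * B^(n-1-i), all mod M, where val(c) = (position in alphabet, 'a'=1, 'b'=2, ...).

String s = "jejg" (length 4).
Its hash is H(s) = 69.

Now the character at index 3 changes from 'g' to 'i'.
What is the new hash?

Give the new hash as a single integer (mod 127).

val('g') = 7, val('i') = 9
Position k = 3, exponent = n-1-k = 0
B^0 mod M = 7^0 mod 127 = 1
Delta = (9 - 7) * 1 mod 127 = 2
New hash = (69 + 2) mod 127 = 71

Answer: 71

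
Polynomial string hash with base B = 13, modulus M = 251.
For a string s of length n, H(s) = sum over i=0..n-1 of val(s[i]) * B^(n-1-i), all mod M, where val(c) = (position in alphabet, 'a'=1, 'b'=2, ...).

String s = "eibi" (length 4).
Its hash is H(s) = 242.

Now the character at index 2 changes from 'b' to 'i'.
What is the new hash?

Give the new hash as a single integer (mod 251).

val('b') = 2, val('i') = 9
Position k = 2, exponent = n-1-k = 1
B^1 mod M = 13^1 mod 251 = 13
Delta = (9 - 2) * 13 mod 251 = 91
New hash = (242 + 91) mod 251 = 82

Answer: 82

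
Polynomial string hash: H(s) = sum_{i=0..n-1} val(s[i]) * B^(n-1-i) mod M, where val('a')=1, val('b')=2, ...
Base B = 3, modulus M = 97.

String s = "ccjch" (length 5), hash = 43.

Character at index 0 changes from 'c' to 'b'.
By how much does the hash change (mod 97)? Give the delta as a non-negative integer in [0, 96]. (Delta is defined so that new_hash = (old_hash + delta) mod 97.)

Delta formula: (val(new) - val(old)) * B^(n-1-k) mod M
  val('b') - val('c') = 2 - 3 = -1
  B^(n-1-k) = 3^4 mod 97 = 81
  Delta = -1 * 81 mod 97 = 16

Answer: 16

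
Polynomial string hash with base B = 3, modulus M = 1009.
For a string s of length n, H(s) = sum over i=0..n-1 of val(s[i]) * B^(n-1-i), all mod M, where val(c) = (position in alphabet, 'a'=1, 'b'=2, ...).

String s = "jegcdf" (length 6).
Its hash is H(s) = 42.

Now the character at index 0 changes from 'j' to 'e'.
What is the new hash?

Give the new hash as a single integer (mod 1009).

Answer: 845

Derivation:
val('j') = 10, val('e') = 5
Position k = 0, exponent = n-1-k = 5
B^5 mod M = 3^5 mod 1009 = 243
Delta = (5 - 10) * 243 mod 1009 = 803
New hash = (42 + 803) mod 1009 = 845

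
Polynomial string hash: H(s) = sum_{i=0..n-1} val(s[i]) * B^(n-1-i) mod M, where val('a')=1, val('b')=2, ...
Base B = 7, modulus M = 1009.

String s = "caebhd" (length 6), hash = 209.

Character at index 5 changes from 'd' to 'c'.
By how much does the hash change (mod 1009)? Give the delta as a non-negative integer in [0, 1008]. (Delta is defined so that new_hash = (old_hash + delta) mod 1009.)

Answer: 1008

Derivation:
Delta formula: (val(new) - val(old)) * B^(n-1-k) mod M
  val('c') - val('d') = 3 - 4 = -1
  B^(n-1-k) = 7^0 mod 1009 = 1
  Delta = -1 * 1 mod 1009 = 1008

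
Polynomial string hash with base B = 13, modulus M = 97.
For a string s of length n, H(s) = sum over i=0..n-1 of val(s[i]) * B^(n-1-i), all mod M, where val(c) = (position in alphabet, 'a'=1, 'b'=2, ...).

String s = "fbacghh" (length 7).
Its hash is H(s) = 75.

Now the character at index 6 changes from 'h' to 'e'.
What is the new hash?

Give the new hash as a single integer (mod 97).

Answer: 72

Derivation:
val('h') = 8, val('e') = 5
Position k = 6, exponent = n-1-k = 0
B^0 mod M = 13^0 mod 97 = 1
Delta = (5 - 8) * 1 mod 97 = 94
New hash = (75 + 94) mod 97 = 72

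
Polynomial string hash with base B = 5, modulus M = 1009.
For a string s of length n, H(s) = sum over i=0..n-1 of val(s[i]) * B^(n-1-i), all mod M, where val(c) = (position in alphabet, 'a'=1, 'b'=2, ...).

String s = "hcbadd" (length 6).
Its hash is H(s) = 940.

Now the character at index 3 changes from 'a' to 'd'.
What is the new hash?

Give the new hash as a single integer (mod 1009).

val('a') = 1, val('d') = 4
Position k = 3, exponent = n-1-k = 2
B^2 mod M = 5^2 mod 1009 = 25
Delta = (4 - 1) * 25 mod 1009 = 75
New hash = (940 + 75) mod 1009 = 6

Answer: 6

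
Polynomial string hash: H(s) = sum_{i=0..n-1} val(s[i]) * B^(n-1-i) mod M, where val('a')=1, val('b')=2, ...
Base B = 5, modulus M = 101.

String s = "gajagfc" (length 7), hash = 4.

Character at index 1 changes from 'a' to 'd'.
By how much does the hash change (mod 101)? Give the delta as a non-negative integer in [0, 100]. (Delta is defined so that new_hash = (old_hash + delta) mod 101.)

Delta formula: (val(new) - val(old)) * B^(n-1-k) mod M
  val('d') - val('a') = 4 - 1 = 3
  B^(n-1-k) = 5^5 mod 101 = 95
  Delta = 3 * 95 mod 101 = 83

Answer: 83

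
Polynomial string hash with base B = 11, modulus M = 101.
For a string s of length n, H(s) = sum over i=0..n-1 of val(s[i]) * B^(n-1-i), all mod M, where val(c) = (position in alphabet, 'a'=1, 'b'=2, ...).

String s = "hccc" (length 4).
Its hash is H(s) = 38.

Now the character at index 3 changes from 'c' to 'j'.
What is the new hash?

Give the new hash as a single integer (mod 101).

val('c') = 3, val('j') = 10
Position k = 3, exponent = n-1-k = 0
B^0 mod M = 11^0 mod 101 = 1
Delta = (10 - 3) * 1 mod 101 = 7
New hash = (38 + 7) mod 101 = 45

Answer: 45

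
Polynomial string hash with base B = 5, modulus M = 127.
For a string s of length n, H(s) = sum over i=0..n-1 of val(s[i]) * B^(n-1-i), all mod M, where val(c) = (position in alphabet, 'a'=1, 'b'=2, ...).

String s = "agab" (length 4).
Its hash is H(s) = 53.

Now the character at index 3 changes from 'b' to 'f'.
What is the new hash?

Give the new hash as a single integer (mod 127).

Answer: 57

Derivation:
val('b') = 2, val('f') = 6
Position k = 3, exponent = n-1-k = 0
B^0 mod M = 5^0 mod 127 = 1
Delta = (6 - 2) * 1 mod 127 = 4
New hash = (53 + 4) mod 127 = 57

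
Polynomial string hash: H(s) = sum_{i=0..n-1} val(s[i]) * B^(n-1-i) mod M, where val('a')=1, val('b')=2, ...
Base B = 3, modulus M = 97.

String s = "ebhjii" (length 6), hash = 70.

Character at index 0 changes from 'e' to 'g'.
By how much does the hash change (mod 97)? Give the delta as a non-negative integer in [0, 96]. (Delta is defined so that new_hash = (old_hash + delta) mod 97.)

Answer: 1

Derivation:
Delta formula: (val(new) - val(old)) * B^(n-1-k) mod M
  val('g') - val('e') = 7 - 5 = 2
  B^(n-1-k) = 3^5 mod 97 = 49
  Delta = 2 * 49 mod 97 = 1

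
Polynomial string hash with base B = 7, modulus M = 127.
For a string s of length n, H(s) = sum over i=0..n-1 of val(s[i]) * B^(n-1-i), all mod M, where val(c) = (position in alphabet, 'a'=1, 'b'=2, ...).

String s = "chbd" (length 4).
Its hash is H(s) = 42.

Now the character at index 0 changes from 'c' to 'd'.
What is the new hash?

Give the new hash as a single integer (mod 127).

Answer: 4

Derivation:
val('c') = 3, val('d') = 4
Position k = 0, exponent = n-1-k = 3
B^3 mod M = 7^3 mod 127 = 89
Delta = (4 - 3) * 89 mod 127 = 89
New hash = (42 + 89) mod 127 = 4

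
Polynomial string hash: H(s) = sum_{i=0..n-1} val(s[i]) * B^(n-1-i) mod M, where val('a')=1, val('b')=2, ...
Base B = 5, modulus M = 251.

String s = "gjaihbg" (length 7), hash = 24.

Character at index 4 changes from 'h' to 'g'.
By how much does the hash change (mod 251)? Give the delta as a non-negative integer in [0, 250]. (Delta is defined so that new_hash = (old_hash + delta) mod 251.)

Delta formula: (val(new) - val(old)) * B^(n-1-k) mod M
  val('g') - val('h') = 7 - 8 = -1
  B^(n-1-k) = 5^2 mod 251 = 25
  Delta = -1 * 25 mod 251 = 226

Answer: 226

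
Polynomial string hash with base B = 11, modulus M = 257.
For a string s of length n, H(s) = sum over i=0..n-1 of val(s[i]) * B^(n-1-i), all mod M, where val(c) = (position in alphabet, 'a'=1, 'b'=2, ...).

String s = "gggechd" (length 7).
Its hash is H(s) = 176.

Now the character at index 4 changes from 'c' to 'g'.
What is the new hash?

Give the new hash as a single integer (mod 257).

val('c') = 3, val('g') = 7
Position k = 4, exponent = n-1-k = 2
B^2 mod M = 11^2 mod 257 = 121
Delta = (7 - 3) * 121 mod 257 = 227
New hash = (176 + 227) mod 257 = 146

Answer: 146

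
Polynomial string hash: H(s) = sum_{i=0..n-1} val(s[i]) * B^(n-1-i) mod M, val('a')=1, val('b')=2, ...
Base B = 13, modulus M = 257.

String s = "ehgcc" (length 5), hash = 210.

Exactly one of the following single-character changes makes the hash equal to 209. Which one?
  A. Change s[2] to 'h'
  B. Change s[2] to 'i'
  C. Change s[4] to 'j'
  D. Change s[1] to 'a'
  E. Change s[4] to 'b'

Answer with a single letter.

Answer: E

Derivation:
Option A: s[2]='g'->'h', delta=(8-7)*13^2 mod 257 = 169, hash=210+169 mod 257 = 122
Option B: s[2]='g'->'i', delta=(9-7)*13^2 mod 257 = 81, hash=210+81 mod 257 = 34
Option C: s[4]='c'->'j', delta=(10-3)*13^0 mod 257 = 7, hash=210+7 mod 257 = 217
Option D: s[1]='h'->'a', delta=(1-8)*13^3 mod 257 = 41, hash=210+41 mod 257 = 251
Option E: s[4]='c'->'b', delta=(2-3)*13^0 mod 257 = 256, hash=210+256 mod 257 = 209 <-- target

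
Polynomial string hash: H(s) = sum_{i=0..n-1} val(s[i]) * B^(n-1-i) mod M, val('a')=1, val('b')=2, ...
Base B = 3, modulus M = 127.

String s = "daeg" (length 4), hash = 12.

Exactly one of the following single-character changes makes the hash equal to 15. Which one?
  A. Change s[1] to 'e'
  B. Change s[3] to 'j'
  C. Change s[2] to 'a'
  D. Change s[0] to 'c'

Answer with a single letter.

Answer: B

Derivation:
Option A: s[1]='a'->'e', delta=(5-1)*3^2 mod 127 = 36, hash=12+36 mod 127 = 48
Option B: s[3]='g'->'j', delta=(10-7)*3^0 mod 127 = 3, hash=12+3 mod 127 = 15 <-- target
Option C: s[2]='e'->'a', delta=(1-5)*3^1 mod 127 = 115, hash=12+115 mod 127 = 0
Option D: s[0]='d'->'c', delta=(3-4)*3^3 mod 127 = 100, hash=12+100 mod 127 = 112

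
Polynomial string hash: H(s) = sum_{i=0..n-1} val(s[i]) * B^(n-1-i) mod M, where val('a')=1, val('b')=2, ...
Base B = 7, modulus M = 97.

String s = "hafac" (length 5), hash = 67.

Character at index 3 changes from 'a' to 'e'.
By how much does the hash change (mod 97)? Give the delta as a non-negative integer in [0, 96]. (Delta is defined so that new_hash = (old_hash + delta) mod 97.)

Answer: 28

Derivation:
Delta formula: (val(new) - val(old)) * B^(n-1-k) mod M
  val('e') - val('a') = 5 - 1 = 4
  B^(n-1-k) = 7^1 mod 97 = 7
  Delta = 4 * 7 mod 97 = 28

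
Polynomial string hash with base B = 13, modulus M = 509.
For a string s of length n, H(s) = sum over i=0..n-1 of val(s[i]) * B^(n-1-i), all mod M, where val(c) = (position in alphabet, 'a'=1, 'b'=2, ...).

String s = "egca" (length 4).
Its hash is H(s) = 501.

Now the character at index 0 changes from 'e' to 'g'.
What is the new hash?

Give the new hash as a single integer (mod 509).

val('e') = 5, val('g') = 7
Position k = 0, exponent = n-1-k = 3
B^3 mod M = 13^3 mod 509 = 161
Delta = (7 - 5) * 161 mod 509 = 322
New hash = (501 + 322) mod 509 = 314

Answer: 314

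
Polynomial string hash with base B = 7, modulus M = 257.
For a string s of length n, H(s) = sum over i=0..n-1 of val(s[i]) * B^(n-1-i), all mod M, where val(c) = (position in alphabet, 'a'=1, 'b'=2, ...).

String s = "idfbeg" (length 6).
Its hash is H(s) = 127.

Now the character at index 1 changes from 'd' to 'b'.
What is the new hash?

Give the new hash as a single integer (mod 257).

Answer: 208

Derivation:
val('d') = 4, val('b') = 2
Position k = 1, exponent = n-1-k = 4
B^4 mod M = 7^4 mod 257 = 88
Delta = (2 - 4) * 88 mod 257 = 81
New hash = (127 + 81) mod 257 = 208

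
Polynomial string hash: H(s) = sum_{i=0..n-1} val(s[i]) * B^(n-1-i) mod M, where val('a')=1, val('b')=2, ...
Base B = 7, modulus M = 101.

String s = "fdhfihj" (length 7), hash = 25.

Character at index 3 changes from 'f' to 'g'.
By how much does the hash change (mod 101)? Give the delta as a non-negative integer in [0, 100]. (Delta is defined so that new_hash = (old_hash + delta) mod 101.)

Answer: 40

Derivation:
Delta formula: (val(new) - val(old)) * B^(n-1-k) mod M
  val('g') - val('f') = 7 - 6 = 1
  B^(n-1-k) = 7^3 mod 101 = 40
  Delta = 1 * 40 mod 101 = 40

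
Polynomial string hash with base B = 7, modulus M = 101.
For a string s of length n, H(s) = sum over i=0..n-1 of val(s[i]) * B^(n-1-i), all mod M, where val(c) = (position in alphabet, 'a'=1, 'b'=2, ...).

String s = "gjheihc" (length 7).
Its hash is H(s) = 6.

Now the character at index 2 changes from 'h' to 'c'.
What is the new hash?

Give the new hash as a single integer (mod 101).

Answer: 20

Derivation:
val('h') = 8, val('c') = 3
Position k = 2, exponent = n-1-k = 4
B^4 mod M = 7^4 mod 101 = 78
Delta = (3 - 8) * 78 mod 101 = 14
New hash = (6 + 14) mod 101 = 20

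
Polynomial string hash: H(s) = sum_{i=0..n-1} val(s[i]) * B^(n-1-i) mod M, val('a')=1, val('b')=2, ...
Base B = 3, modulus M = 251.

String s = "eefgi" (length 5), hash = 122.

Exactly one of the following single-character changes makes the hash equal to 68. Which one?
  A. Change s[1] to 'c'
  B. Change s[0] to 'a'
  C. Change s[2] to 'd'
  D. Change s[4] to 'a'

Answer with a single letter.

Option A: s[1]='e'->'c', delta=(3-5)*3^3 mod 251 = 197, hash=122+197 mod 251 = 68 <-- target
Option B: s[0]='e'->'a', delta=(1-5)*3^4 mod 251 = 178, hash=122+178 mod 251 = 49
Option C: s[2]='f'->'d', delta=(4-6)*3^2 mod 251 = 233, hash=122+233 mod 251 = 104
Option D: s[4]='i'->'a', delta=(1-9)*3^0 mod 251 = 243, hash=122+243 mod 251 = 114

Answer: A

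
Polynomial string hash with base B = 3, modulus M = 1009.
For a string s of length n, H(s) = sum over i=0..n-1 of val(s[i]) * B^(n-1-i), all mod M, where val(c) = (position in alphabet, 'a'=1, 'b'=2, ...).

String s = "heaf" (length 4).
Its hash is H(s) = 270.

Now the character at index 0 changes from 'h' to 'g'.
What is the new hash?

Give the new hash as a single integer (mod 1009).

Answer: 243

Derivation:
val('h') = 8, val('g') = 7
Position k = 0, exponent = n-1-k = 3
B^3 mod M = 3^3 mod 1009 = 27
Delta = (7 - 8) * 27 mod 1009 = 982
New hash = (270 + 982) mod 1009 = 243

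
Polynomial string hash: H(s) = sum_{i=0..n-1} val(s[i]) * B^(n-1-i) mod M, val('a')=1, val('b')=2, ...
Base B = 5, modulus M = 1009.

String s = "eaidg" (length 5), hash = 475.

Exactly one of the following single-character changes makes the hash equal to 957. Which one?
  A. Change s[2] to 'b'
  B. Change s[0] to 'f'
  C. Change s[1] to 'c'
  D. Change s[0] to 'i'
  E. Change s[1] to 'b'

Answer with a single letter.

Option A: s[2]='i'->'b', delta=(2-9)*5^2 mod 1009 = 834, hash=475+834 mod 1009 = 300
Option B: s[0]='e'->'f', delta=(6-5)*5^4 mod 1009 = 625, hash=475+625 mod 1009 = 91
Option C: s[1]='a'->'c', delta=(3-1)*5^3 mod 1009 = 250, hash=475+250 mod 1009 = 725
Option D: s[0]='e'->'i', delta=(9-5)*5^4 mod 1009 = 482, hash=475+482 mod 1009 = 957 <-- target
Option E: s[1]='a'->'b', delta=(2-1)*5^3 mod 1009 = 125, hash=475+125 mod 1009 = 600

Answer: D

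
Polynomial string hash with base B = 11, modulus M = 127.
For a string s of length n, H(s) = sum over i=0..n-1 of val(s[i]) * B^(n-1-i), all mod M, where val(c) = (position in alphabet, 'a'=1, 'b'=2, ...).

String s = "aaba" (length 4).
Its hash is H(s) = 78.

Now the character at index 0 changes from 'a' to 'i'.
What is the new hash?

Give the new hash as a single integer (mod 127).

Answer: 58

Derivation:
val('a') = 1, val('i') = 9
Position k = 0, exponent = n-1-k = 3
B^3 mod M = 11^3 mod 127 = 61
Delta = (9 - 1) * 61 mod 127 = 107
New hash = (78 + 107) mod 127 = 58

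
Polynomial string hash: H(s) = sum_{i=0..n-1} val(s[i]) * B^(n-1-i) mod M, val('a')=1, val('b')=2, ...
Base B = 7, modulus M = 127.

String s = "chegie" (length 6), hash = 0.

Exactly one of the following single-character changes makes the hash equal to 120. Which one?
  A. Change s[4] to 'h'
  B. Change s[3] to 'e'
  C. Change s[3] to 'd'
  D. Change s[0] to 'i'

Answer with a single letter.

Answer: A

Derivation:
Option A: s[4]='i'->'h', delta=(8-9)*7^1 mod 127 = 120, hash=0+120 mod 127 = 120 <-- target
Option B: s[3]='g'->'e', delta=(5-7)*7^2 mod 127 = 29, hash=0+29 mod 127 = 29
Option C: s[3]='g'->'d', delta=(4-7)*7^2 mod 127 = 107, hash=0+107 mod 127 = 107
Option D: s[0]='c'->'i', delta=(9-3)*7^5 mod 127 = 4, hash=0+4 mod 127 = 4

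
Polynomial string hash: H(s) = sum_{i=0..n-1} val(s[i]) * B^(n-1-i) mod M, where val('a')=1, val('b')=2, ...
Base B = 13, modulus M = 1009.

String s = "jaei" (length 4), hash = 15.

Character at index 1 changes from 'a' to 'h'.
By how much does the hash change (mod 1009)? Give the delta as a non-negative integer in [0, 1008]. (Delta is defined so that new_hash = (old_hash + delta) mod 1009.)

Delta formula: (val(new) - val(old)) * B^(n-1-k) mod M
  val('h') - val('a') = 8 - 1 = 7
  B^(n-1-k) = 13^2 mod 1009 = 169
  Delta = 7 * 169 mod 1009 = 174

Answer: 174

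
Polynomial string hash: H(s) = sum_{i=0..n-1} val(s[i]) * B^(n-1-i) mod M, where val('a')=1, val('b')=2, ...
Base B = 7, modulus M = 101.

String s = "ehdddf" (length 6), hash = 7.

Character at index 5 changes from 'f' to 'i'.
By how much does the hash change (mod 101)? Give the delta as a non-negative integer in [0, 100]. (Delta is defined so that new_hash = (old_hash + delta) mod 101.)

Delta formula: (val(new) - val(old)) * B^(n-1-k) mod M
  val('i') - val('f') = 9 - 6 = 3
  B^(n-1-k) = 7^0 mod 101 = 1
  Delta = 3 * 1 mod 101 = 3

Answer: 3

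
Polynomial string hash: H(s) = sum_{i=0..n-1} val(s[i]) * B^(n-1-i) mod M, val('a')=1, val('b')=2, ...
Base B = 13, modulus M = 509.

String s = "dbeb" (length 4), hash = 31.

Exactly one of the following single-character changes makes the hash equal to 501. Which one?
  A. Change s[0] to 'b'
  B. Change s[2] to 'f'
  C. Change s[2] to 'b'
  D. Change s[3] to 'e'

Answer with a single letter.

Option A: s[0]='d'->'b', delta=(2-4)*13^3 mod 509 = 187, hash=31+187 mod 509 = 218
Option B: s[2]='e'->'f', delta=(6-5)*13^1 mod 509 = 13, hash=31+13 mod 509 = 44
Option C: s[2]='e'->'b', delta=(2-5)*13^1 mod 509 = 470, hash=31+470 mod 509 = 501 <-- target
Option D: s[3]='b'->'e', delta=(5-2)*13^0 mod 509 = 3, hash=31+3 mod 509 = 34

Answer: C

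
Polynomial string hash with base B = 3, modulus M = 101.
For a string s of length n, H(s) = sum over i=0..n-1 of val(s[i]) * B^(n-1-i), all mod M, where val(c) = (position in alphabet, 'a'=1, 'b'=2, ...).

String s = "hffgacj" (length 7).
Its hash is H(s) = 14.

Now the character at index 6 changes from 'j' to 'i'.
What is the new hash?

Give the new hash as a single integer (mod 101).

Answer: 13

Derivation:
val('j') = 10, val('i') = 9
Position k = 6, exponent = n-1-k = 0
B^0 mod M = 3^0 mod 101 = 1
Delta = (9 - 10) * 1 mod 101 = 100
New hash = (14 + 100) mod 101 = 13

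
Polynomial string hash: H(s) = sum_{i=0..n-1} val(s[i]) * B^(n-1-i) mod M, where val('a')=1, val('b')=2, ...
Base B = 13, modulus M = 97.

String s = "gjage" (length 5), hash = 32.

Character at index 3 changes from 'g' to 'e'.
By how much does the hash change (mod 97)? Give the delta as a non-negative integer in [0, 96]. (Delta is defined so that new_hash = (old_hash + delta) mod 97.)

Delta formula: (val(new) - val(old)) * B^(n-1-k) mod M
  val('e') - val('g') = 5 - 7 = -2
  B^(n-1-k) = 13^1 mod 97 = 13
  Delta = -2 * 13 mod 97 = 71

Answer: 71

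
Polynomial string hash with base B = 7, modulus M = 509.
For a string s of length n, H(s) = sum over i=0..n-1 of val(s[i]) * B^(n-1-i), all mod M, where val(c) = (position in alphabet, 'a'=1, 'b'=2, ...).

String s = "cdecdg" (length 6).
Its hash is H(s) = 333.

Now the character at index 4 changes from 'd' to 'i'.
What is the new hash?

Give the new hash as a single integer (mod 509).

Answer: 368

Derivation:
val('d') = 4, val('i') = 9
Position k = 4, exponent = n-1-k = 1
B^1 mod M = 7^1 mod 509 = 7
Delta = (9 - 4) * 7 mod 509 = 35
New hash = (333 + 35) mod 509 = 368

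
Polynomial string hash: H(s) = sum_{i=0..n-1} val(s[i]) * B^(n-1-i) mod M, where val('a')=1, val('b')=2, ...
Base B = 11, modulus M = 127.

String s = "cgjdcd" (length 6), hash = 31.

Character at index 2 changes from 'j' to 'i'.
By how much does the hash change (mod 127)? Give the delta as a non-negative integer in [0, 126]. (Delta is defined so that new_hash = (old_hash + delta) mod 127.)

Delta formula: (val(new) - val(old)) * B^(n-1-k) mod M
  val('i') - val('j') = 9 - 10 = -1
  B^(n-1-k) = 11^3 mod 127 = 61
  Delta = -1 * 61 mod 127 = 66

Answer: 66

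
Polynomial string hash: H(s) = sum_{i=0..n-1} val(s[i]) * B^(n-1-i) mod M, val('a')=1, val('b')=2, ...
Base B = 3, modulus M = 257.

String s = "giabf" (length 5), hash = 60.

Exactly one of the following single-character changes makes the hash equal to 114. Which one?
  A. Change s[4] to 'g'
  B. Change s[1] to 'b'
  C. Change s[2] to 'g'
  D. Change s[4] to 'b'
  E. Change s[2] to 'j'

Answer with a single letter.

Option A: s[4]='f'->'g', delta=(7-6)*3^0 mod 257 = 1, hash=60+1 mod 257 = 61
Option B: s[1]='i'->'b', delta=(2-9)*3^3 mod 257 = 68, hash=60+68 mod 257 = 128
Option C: s[2]='a'->'g', delta=(7-1)*3^2 mod 257 = 54, hash=60+54 mod 257 = 114 <-- target
Option D: s[4]='f'->'b', delta=(2-6)*3^0 mod 257 = 253, hash=60+253 mod 257 = 56
Option E: s[2]='a'->'j', delta=(10-1)*3^2 mod 257 = 81, hash=60+81 mod 257 = 141

Answer: C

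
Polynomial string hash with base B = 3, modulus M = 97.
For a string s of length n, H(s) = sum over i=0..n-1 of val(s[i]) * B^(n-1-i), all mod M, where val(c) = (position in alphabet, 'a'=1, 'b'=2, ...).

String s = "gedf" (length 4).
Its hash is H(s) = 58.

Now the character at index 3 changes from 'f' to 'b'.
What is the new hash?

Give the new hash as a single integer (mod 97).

Answer: 54

Derivation:
val('f') = 6, val('b') = 2
Position k = 3, exponent = n-1-k = 0
B^0 mod M = 3^0 mod 97 = 1
Delta = (2 - 6) * 1 mod 97 = 93
New hash = (58 + 93) mod 97 = 54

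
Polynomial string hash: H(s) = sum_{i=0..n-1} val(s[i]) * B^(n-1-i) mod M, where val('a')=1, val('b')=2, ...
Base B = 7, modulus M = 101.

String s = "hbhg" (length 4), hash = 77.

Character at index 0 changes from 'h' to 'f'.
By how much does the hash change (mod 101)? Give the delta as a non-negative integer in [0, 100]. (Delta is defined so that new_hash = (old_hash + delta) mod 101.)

Delta formula: (val(new) - val(old)) * B^(n-1-k) mod M
  val('f') - val('h') = 6 - 8 = -2
  B^(n-1-k) = 7^3 mod 101 = 40
  Delta = -2 * 40 mod 101 = 21

Answer: 21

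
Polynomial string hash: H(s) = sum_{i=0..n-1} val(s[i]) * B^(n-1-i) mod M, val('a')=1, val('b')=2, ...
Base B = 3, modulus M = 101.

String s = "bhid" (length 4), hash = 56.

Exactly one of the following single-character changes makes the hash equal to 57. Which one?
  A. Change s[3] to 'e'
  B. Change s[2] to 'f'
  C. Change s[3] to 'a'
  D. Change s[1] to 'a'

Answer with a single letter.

Option A: s[3]='d'->'e', delta=(5-4)*3^0 mod 101 = 1, hash=56+1 mod 101 = 57 <-- target
Option B: s[2]='i'->'f', delta=(6-9)*3^1 mod 101 = 92, hash=56+92 mod 101 = 47
Option C: s[3]='d'->'a', delta=(1-4)*3^0 mod 101 = 98, hash=56+98 mod 101 = 53
Option D: s[1]='h'->'a', delta=(1-8)*3^2 mod 101 = 38, hash=56+38 mod 101 = 94

Answer: A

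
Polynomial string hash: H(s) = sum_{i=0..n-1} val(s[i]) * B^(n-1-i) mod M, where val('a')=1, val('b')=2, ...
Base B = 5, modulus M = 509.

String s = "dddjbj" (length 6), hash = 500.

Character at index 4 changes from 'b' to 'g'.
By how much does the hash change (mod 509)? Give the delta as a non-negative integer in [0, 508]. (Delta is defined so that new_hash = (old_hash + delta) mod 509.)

Delta formula: (val(new) - val(old)) * B^(n-1-k) mod M
  val('g') - val('b') = 7 - 2 = 5
  B^(n-1-k) = 5^1 mod 509 = 5
  Delta = 5 * 5 mod 509 = 25

Answer: 25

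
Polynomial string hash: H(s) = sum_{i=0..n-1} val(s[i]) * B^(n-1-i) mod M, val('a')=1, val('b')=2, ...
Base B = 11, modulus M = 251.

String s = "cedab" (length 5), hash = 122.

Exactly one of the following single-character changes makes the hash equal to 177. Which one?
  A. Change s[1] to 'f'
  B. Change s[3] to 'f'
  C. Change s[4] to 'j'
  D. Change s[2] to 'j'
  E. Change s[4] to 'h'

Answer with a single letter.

Option A: s[1]='e'->'f', delta=(6-5)*11^3 mod 251 = 76, hash=122+76 mod 251 = 198
Option B: s[3]='a'->'f', delta=(6-1)*11^1 mod 251 = 55, hash=122+55 mod 251 = 177 <-- target
Option C: s[4]='b'->'j', delta=(10-2)*11^0 mod 251 = 8, hash=122+8 mod 251 = 130
Option D: s[2]='d'->'j', delta=(10-4)*11^2 mod 251 = 224, hash=122+224 mod 251 = 95
Option E: s[4]='b'->'h', delta=(8-2)*11^0 mod 251 = 6, hash=122+6 mod 251 = 128

Answer: B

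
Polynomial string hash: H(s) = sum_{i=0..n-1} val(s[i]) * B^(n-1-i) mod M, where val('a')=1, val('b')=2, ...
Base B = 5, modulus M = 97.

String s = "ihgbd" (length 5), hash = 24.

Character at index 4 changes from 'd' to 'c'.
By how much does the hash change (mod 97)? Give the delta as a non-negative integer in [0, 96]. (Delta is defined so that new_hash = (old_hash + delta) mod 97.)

Delta formula: (val(new) - val(old)) * B^(n-1-k) mod M
  val('c') - val('d') = 3 - 4 = -1
  B^(n-1-k) = 5^0 mod 97 = 1
  Delta = -1 * 1 mod 97 = 96

Answer: 96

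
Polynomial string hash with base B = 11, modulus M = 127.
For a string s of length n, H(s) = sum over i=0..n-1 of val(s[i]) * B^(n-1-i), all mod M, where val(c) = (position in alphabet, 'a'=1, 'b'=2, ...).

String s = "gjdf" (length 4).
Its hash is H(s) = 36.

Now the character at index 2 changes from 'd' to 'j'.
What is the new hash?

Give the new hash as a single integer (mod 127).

Answer: 102

Derivation:
val('d') = 4, val('j') = 10
Position k = 2, exponent = n-1-k = 1
B^1 mod M = 11^1 mod 127 = 11
Delta = (10 - 4) * 11 mod 127 = 66
New hash = (36 + 66) mod 127 = 102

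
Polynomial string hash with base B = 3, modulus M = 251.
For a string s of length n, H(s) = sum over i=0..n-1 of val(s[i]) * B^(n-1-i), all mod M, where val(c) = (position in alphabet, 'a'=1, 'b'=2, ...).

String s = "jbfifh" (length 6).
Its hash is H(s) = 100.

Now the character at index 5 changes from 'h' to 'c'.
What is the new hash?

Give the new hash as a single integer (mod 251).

Answer: 95

Derivation:
val('h') = 8, val('c') = 3
Position k = 5, exponent = n-1-k = 0
B^0 mod M = 3^0 mod 251 = 1
Delta = (3 - 8) * 1 mod 251 = 246
New hash = (100 + 246) mod 251 = 95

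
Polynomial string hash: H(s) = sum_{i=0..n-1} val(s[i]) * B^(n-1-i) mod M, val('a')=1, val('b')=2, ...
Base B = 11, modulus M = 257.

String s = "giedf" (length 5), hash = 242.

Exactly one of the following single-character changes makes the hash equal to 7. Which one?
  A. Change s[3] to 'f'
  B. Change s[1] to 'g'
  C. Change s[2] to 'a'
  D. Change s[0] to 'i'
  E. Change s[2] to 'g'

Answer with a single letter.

Option A: s[3]='d'->'f', delta=(6-4)*11^1 mod 257 = 22, hash=242+22 mod 257 = 7 <-- target
Option B: s[1]='i'->'g', delta=(7-9)*11^3 mod 257 = 165, hash=242+165 mod 257 = 150
Option C: s[2]='e'->'a', delta=(1-5)*11^2 mod 257 = 30, hash=242+30 mod 257 = 15
Option D: s[0]='g'->'i', delta=(9-7)*11^4 mod 257 = 241, hash=242+241 mod 257 = 226
Option E: s[2]='e'->'g', delta=(7-5)*11^2 mod 257 = 242, hash=242+242 mod 257 = 227

Answer: A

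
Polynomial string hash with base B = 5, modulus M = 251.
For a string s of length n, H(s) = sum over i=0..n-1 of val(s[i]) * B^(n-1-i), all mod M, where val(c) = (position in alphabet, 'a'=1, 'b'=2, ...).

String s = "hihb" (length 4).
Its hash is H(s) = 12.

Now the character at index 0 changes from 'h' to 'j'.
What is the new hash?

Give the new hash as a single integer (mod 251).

Answer: 11

Derivation:
val('h') = 8, val('j') = 10
Position k = 0, exponent = n-1-k = 3
B^3 mod M = 5^3 mod 251 = 125
Delta = (10 - 8) * 125 mod 251 = 250
New hash = (12 + 250) mod 251 = 11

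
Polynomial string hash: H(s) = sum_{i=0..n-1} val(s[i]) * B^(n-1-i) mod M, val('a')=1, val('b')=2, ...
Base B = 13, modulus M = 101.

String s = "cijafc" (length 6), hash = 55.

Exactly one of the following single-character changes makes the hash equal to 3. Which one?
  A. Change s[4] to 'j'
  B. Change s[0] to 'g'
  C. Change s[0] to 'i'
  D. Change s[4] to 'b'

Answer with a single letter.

Option A: s[4]='f'->'j', delta=(10-6)*13^1 mod 101 = 52, hash=55+52 mod 101 = 6
Option B: s[0]='c'->'g', delta=(7-3)*13^5 mod 101 = 68, hash=55+68 mod 101 = 22
Option C: s[0]='c'->'i', delta=(9-3)*13^5 mod 101 = 1, hash=55+1 mod 101 = 56
Option D: s[4]='f'->'b', delta=(2-6)*13^1 mod 101 = 49, hash=55+49 mod 101 = 3 <-- target

Answer: D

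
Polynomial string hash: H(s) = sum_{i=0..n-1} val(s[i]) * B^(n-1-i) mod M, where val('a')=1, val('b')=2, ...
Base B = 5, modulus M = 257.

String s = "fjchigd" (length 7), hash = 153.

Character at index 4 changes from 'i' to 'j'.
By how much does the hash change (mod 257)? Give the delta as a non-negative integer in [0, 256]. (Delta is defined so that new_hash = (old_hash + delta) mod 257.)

Delta formula: (val(new) - val(old)) * B^(n-1-k) mod M
  val('j') - val('i') = 10 - 9 = 1
  B^(n-1-k) = 5^2 mod 257 = 25
  Delta = 1 * 25 mod 257 = 25

Answer: 25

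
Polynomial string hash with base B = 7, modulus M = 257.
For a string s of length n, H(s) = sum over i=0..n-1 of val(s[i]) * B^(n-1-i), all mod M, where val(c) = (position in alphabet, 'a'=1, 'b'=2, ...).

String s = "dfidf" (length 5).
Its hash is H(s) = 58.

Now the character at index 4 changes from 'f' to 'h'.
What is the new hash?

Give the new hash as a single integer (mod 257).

val('f') = 6, val('h') = 8
Position k = 4, exponent = n-1-k = 0
B^0 mod M = 7^0 mod 257 = 1
Delta = (8 - 6) * 1 mod 257 = 2
New hash = (58 + 2) mod 257 = 60

Answer: 60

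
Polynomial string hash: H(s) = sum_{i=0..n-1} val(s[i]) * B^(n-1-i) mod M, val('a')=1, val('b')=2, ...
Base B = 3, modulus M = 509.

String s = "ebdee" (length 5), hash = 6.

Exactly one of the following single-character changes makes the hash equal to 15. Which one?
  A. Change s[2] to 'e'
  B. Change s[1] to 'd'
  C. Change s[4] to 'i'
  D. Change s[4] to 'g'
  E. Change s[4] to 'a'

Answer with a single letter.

Option A: s[2]='d'->'e', delta=(5-4)*3^2 mod 509 = 9, hash=6+9 mod 509 = 15 <-- target
Option B: s[1]='b'->'d', delta=(4-2)*3^3 mod 509 = 54, hash=6+54 mod 509 = 60
Option C: s[4]='e'->'i', delta=(9-5)*3^0 mod 509 = 4, hash=6+4 mod 509 = 10
Option D: s[4]='e'->'g', delta=(7-5)*3^0 mod 509 = 2, hash=6+2 mod 509 = 8
Option E: s[4]='e'->'a', delta=(1-5)*3^0 mod 509 = 505, hash=6+505 mod 509 = 2

Answer: A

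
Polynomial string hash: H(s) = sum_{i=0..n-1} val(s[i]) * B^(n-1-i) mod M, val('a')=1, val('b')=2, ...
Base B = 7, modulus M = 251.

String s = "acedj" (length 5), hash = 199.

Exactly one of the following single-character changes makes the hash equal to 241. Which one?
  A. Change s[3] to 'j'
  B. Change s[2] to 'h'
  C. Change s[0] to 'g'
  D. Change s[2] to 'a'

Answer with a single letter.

Answer: A

Derivation:
Option A: s[3]='d'->'j', delta=(10-4)*7^1 mod 251 = 42, hash=199+42 mod 251 = 241 <-- target
Option B: s[2]='e'->'h', delta=(8-5)*7^2 mod 251 = 147, hash=199+147 mod 251 = 95
Option C: s[0]='a'->'g', delta=(7-1)*7^4 mod 251 = 99, hash=199+99 mod 251 = 47
Option D: s[2]='e'->'a', delta=(1-5)*7^2 mod 251 = 55, hash=199+55 mod 251 = 3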